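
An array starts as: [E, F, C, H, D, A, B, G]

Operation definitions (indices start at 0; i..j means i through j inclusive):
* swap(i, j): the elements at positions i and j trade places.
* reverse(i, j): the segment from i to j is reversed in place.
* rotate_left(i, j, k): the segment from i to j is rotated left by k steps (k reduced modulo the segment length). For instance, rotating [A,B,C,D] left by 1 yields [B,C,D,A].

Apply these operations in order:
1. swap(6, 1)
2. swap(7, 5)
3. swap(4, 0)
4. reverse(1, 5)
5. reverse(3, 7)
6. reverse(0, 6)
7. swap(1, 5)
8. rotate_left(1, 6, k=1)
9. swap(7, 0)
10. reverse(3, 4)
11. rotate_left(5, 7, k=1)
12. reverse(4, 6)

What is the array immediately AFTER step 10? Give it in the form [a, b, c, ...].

Answer: [H, F, A, B, E, D, G, C]

Derivation:
After 1 (swap(6, 1)): [E, B, C, H, D, A, F, G]
After 2 (swap(7, 5)): [E, B, C, H, D, G, F, A]
After 3 (swap(4, 0)): [D, B, C, H, E, G, F, A]
After 4 (reverse(1, 5)): [D, G, E, H, C, B, F, A]
After 5 (reverse(3, 7)): [D, G, E, A, F, B, C, H]
After 6 (reverse(0, 6)): [C, B, F, A, E, G, D, H]
After 7 (swap(1, 5)): [C, G, F, A, E, B, D, H]
After 8 (rotate_left(1, 6, k=1)): [C, F, A, E, B, D, G, H]
After 9 (swap(7, 0)): [H, F, A, E, B, D, G, C]
After 10 (reverse(3, 4)): [H, F, A, B, E, D, G, C]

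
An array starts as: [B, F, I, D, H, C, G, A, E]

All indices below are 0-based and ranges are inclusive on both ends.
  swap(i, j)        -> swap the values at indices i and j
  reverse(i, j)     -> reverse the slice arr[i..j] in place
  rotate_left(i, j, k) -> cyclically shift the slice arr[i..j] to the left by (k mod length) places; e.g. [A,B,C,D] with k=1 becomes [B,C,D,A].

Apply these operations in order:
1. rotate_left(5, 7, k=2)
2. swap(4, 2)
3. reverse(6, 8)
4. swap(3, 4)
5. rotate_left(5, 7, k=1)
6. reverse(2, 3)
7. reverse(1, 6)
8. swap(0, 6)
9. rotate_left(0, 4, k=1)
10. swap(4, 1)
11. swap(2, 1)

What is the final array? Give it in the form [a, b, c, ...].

After 1 (rotate_left(5, 7, k=2)): [B, F, I, D, H, A, C, G, E]
After 2 (swap(4, 2)): [B, F, H, D, I, A, C, G, E]
After 3 (reverse(6, 8)): [B, F, H, D, I, A, E, G, C]
After 4 (swap(3, 4)): [B, F, H, I, D, A, E, G, C]
After 5 (rotate_left(5, 7, k=1)): [B, F, H, I, D, E, G, A, C]
After 6 (reverse(2, 3)): [B, F, I, H, D, E, G, A, C]
After 7 (reverse(1, 6)): [B, G, E, D, H, I, F, A, C]
After 8 (swap(0, 6)): [F, G, E, D, H, I, B, A, C]
After 9 (rotate_left(0, 4, k=1)): [G, E, D, H, F, I, B, A, C]
After 10 (swap(4, 1)): [G, F, D, H, E, I, B, A, C]
After 11 (swap(2, 1)): [G, D, F, H, E, I, B, A, C]

Answer: [G, D, F, H, E, I, B, A, C]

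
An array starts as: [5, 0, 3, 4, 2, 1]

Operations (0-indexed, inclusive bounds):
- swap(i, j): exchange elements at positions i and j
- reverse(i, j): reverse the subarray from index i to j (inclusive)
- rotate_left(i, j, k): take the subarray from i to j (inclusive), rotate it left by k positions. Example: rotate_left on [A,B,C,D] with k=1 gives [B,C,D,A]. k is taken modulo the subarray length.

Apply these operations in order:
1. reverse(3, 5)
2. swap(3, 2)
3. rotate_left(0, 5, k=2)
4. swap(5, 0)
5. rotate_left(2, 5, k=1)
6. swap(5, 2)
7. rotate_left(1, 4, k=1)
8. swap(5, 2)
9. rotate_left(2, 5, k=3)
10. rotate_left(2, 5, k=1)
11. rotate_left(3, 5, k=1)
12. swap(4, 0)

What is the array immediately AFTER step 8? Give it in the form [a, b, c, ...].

After 1 (reverse(3, 5)): [5, 0, 3, 1, 2, 4]
After 2 (swap(3, 2)): [5, 0, 1, 3, 2, 4]
After 3 (rotate_left(0, 5, k=2)): [1, 3, 2, 4, 5, 0]
After 4 (swap(5, 0)): [0, 3, 2, 4, 5, 1]
After 5 (rotate_left(2, 5, k=1)): [0, 3, 4, 5, 1, 2]
After 6 (swap(5, 2)): [0, 3, 2, 5, 1, 4]
After 7 (rotate_left(1, 4, k=1)): [0, 2, 5, 1, 3, 4]
After 8 (swap(5, 2)): [0, 2, 4, 1, 3, 5]

Answer: [0, 2, 4, 1, 3, 5]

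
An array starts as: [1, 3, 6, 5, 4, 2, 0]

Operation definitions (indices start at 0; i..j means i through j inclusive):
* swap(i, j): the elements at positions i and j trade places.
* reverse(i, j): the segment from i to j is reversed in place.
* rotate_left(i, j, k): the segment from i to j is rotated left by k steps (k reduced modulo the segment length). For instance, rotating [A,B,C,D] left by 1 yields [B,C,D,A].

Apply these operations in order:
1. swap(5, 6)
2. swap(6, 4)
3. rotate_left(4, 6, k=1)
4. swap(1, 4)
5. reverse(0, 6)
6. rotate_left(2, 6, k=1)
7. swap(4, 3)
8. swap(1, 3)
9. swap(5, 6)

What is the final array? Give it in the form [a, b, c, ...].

Answer: [2, 0, 5, 4, 6, 3, 1]

Derivation:
After 1 (swap(5, 6)): [1, 3, 6, 5, 4, 0, 2]
After 2 (swap(6, 4)): [1, 3, 6, 5, 2, 0, 4]
After 3 (rotate_left(4, 6, k=1)): [1, 3, 6, 5, 0, 4, 2]
After 4 (swap(1, 4)): [1, 0, 6, 5, 3, 4, 2]
After 5 (reverse(0, 6)): [2, 4, 3, 5, 6, 0, 1]
After 6 (rotate_left(2, 6, k=1)): [2, 4, 5, 6, 0, 1, 3]
After 7 (swap(4, 3)): [2, 4, 5, 0, 6, 1, 3]
After 8 (swap(1, 3)): [2, 0, 5, 4, 6, 1, 3]
After 9 (swap(5, 6)): [2, 0, 5, 4, 6, 3, 1]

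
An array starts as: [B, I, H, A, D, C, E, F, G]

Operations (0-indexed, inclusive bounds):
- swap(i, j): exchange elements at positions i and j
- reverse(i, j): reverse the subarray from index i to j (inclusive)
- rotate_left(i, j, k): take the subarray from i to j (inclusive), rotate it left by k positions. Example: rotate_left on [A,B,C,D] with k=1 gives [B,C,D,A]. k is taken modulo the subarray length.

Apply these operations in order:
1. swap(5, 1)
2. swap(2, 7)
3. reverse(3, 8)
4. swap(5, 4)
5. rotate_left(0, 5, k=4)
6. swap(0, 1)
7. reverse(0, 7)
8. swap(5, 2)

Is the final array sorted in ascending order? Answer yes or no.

Answer: no

Derivation:
After 1 (swap(5, 1)): [B, C, H, A, D, I, E, F, G]
After 2 (swap(2, 7)): [B, C, F, A, D, I, E, H, G]
After 3 (reverse(3, 8)): [B, C, F, G, H, E, I, D, A]
After 4 (swap(5, 4)): [B, C, F, G, E, H, I, D, A]
After 5 (rotate_left(0, 5, k=4)): [E, H, B, C, F, G, I, D, A]
After 6 (swap(0, 1)): [H, E, B, C, F, G, I, D, A]
After 7 (reverse(0, 7)): [D, I, G, F, C, B, E, H, A]
After 8 (swap(5, 2)): [D, I, B, F, C, G, E, H, A]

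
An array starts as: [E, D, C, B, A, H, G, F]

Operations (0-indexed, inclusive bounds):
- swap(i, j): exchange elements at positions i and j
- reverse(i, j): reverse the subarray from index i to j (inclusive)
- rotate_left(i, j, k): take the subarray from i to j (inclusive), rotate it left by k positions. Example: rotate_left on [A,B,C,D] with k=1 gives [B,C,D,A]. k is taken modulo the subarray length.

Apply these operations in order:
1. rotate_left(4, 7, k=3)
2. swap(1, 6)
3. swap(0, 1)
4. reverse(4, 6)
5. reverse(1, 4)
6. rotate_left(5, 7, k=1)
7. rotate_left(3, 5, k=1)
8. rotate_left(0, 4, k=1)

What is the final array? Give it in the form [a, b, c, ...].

Answer: [D, B, E, F, H, C, G, A]

Derivation:
After 1 (rotate_left(4, 7, k=3)): [E, D, C, B, F, A, H, G]
After 2 (swap(1, 6)): [E, H, C, B, F, A, D, G]
After 3 (swap(0, 1)): [H, E, C, B, F, A, D, G]
After 4 (reverse(4, 6)): [H, E, C, B, D, A, F, G]
After 5 (reverse(1, 4)): [H, D, B, C, E, A, F, G]
After 6 (rotate_left(5, 7, k=1)): [H, D, B, C, E, F, G, A]
After 7 (rotate_left(3, 5, k=1)): [H, D, B, E, F, C, G, A]
After 8 (rotate_left(0, 4, k=1)): [D, B, E, F, H, C, G, A]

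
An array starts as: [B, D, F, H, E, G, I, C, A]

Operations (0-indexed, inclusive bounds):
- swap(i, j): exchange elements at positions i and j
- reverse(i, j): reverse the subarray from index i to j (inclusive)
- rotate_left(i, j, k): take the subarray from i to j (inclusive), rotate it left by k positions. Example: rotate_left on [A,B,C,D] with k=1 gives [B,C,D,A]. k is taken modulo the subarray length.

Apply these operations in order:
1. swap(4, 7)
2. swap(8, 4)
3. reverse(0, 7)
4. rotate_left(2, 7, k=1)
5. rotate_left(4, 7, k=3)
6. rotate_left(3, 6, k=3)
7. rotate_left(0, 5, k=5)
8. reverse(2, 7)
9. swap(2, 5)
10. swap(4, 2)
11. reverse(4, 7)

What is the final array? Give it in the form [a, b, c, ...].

After 1 (swap(4, 7)): [B, D, F, H, C, G, I, E, A]
After 2 (swap(8, 4)): [B, D, F, H, A, G, I, E, C]
After 3 (reverse(0, 7)): [E, I, G, A, H, F, D, B, C]
After 4 (rotate_left(2, 7, k=1)): [E, I, A, H, F, D, B, G, C]
After 5 (rotate_left(4, 7, k=3)): [E, I, A, H, G, F, D, B, C]
After 6 (rotate_left(3, 6, k=3)): [E, I, A, D, H, G, F, B, C]
After 7 (rotate_left(0, 5, k=5)): [G, E, I, A, D, H, F, B, C]
After 8 (reverse(2, 7)): [G, E, B, F, H, D, A, I, C]
After 9 (swap(2, 5)): [G, E, D, F, H, B, A, I, C]
After 10 (swap(4, 2)): [G, E, H, F, D, B, A, I, C]
After 11 (reverse(4, 7)): [G, E, H, F, I, A, B, D, C]

Answer: [G, E, H, F, I, A, B, D, C]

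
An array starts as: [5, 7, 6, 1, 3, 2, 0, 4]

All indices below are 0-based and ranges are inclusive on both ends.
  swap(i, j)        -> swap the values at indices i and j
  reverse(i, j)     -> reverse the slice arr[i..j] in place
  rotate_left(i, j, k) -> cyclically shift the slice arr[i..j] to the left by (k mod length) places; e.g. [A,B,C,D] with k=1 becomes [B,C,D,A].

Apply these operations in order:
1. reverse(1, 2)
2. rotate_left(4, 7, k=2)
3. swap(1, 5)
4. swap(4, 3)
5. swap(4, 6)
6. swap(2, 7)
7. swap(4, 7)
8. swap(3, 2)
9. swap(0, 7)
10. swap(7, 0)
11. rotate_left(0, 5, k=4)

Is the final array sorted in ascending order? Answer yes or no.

Answer: no

Derivation:
After 1 (reverse(1, 2)): [5, 6, 7, 1, 3, 2, 0, 4]
After 2 (rotate_left(4, 7, k=2)): [5, 6, 7, 1, 0, 4, 3, 2]
After 3 (swap(1, 5)): [5, 4, 7, 1, 0, 6, 3, 2]
After 4 (swap(4, 3)): [5, 4, 7, 0, 1, 6, 3, 2]
After 5 (swap(4, 6)): [5, 4, 7, 0, 3, 6, 1, 2]
After 6 (swap(2, 7)): [5, 4, 2, 0, 3, 6, 1, 7]
After 7 (swap(4, 7)): [5, 4, 2, 0, 7, 6, 1, 3]
After 8 (swap(3, 2)): [5, 4, 0, 2, 7, 6, 1, 3]
After 9 (swap(0, 7)): [3, 4, 0, 2, 7, 6, 1, 5]
After 10 (swap(7, 0)): [5, 4, 0, 2, 7, 6, 1, 3]
After 11 (rotate_left(0, 5, k=4)): [7, 6, 5, 4, 0, 2, 1, 3]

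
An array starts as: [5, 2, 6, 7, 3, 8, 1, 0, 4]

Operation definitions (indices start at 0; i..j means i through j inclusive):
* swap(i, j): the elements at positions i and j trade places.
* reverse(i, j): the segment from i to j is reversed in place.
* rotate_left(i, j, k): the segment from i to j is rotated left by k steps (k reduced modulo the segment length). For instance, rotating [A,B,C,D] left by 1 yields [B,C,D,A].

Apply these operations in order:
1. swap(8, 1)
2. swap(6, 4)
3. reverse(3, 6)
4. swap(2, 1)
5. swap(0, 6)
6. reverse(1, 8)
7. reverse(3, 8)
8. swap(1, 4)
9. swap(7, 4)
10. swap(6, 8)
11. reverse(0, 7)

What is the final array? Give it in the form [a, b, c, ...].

Answer: [2, 5, 3, 1, 6, 0, 4, 7, 8]

Derivation:
After 1 (swap(8, 1)): [5, 4, 6, 7, 3, 8, 1, 0, 2]
After 2 (swap(6, 4)): [5, 4, 6, 7, 1, 8, 3, 0, 2]
After 3 (reverse(3, 6)): [5, 4, 6, 3, 8, 1, 7, 0, 2]
After 4 (swap(2, 1)): [5, 6, 4, 3, 8, 1, 7, 0, 2]
After 5 (swap(0, 6)): [7, 6, 4, 3, 8, 1, 5, 0, 2]
After 6 (reverse(1, 8)): [7, 2, 0, 5, 1, 8, 3, 4, 6]
After 7 (reverse(3, 8)): [7, 2, 0, 6, 4, 3, 8, 1, 5]
After 8 (swap(1, 4)): [7, 4, 0, 6, 2, 3, 8, 1, 5]
After 9 (swap(7, 4)): [7, 4, 0, 6, 1, 3, 8, 2, 5]
After 10 (swap(6, 8)): [7, 4, 0, 6, 1, 3, 5, 2, 8]
After 11 (reverse(0, 7)): [2, 5, 3, 1, 6, 0, 4, 7, 8]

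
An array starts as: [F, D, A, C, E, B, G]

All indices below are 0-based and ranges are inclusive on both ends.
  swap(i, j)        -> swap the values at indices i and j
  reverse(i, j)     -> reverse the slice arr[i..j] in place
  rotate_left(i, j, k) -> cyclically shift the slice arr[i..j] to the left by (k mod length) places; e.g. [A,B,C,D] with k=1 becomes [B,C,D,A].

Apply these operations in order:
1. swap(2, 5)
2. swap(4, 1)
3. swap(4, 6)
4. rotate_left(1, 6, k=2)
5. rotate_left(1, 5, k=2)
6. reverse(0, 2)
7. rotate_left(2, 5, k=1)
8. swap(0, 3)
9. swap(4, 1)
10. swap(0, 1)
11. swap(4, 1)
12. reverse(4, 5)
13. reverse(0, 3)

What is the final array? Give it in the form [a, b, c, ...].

Answer: [D, E, A, G, F, C, B]

Derivation:
After 1 (swap(2, 5)): [F, D, B, C, E, A, G]
After 2 (swap(4, 1)): [F, E, B, C, D, A, G]
After 3 (swap(4, 6)): [F, E, B, C, G, A, D]
After 4 (rotate_left(1, 6, k=2)): [F, C, G, A, D, E, B]
After 5 (rotate_left(1, 5, k=2)): [F, A, D, E, C, G, B]
After 6 (reverse(0, 2)): [D, A, F, E, C, G, B]
After 7 (rotate_left(2, 5, k=1)): [D, A, E, C, G, F, B]
After 8 (swap(0, 3)): [C, A, E, D, G, F, B]
After 9 (swap(4, 1)): [C, G, E, D, A, F, B]
After 10 (swap(0, 1)): [G, C, E, D, A, F, B]
After 11 (swap(4, 1)): [G, A, E, D, C, F, B]
After 12 (reverse(4, 5)): [G, A, E, D, F, C, B]
After 13 (reverse(0, 3)): [D, E, A, G, F, C, B]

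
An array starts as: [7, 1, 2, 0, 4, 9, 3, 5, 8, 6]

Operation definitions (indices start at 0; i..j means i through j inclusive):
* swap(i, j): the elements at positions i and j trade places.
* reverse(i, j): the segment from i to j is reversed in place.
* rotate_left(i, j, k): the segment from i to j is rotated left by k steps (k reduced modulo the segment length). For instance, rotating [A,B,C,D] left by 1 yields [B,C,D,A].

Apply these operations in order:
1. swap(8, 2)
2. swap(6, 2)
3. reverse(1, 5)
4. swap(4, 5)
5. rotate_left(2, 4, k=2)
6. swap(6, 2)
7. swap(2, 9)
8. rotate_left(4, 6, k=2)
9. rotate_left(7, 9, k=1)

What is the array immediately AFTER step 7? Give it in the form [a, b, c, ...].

After 1 (swap(8, 2)): [7, 1, 8, 0, 4, 9, 3, 5, 2, 6]
After 2 (swap(6, 2)): [7, 1, 3, 0, 4, 9, 8, 5, 2, 6]
After 3 (reverse(1, 5)): [7, 9, 4, 0, 3, 1, 8, 5, 2, 6]
After 4 (swap(4, 5)): [7, 9, 4, 0, 1, 3, 8, 5, 2, 6]
After 5 (rotate_left(2, 4, k=2)): [7, 9, 1, 4, 0, 3, 8, 5, 2, 6]
After 6 (swap(6, 2)): [7, 9, 8, 4, 0, 3, 1, 5, 2, 6]
After 7 (swap(2, 9)): [7, 9, 6, 4, 0, 3, 1, 5, 2, 8]

Answer: [7, 9, 6, 4, 0, 3, 1, 5, 2, 8]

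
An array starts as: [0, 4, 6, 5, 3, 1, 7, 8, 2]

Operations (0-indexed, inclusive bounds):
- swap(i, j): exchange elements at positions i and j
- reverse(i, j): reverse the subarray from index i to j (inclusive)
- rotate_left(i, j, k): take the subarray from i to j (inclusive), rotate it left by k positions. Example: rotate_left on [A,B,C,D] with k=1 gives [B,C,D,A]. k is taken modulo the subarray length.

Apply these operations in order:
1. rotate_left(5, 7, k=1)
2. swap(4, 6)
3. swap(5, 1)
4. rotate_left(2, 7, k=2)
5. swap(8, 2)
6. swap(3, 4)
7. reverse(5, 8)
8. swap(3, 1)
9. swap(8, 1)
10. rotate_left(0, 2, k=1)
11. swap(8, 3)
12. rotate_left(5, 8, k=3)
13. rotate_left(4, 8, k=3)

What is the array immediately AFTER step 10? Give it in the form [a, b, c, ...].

Answer: [1, 2, 0, 7, 4, 8, 5, 6, 3]

Derivation:
After 1 (rotate_left(5, 7, k=1)): [0, 4, 6, 5, 3, 7, 8, 1, 2]
After 2 (swap(4, 6)): [0, 4, 6, 5, 8, 7, 3, 1, 2]
After 3 (swap(5, 1)): [0, 7, 6, 5, 8, 4, 3, 1, 2]
After 4 (rotate_left(2, 7, k=2)): [0, 7, 8, 4, 3, 1, 6, 5, 2]
After 5 (swap(8, 2)): [0, 7, 2, 4, 3, 1, 6, 5, 8]
After 6 (swap(3, 4)): [0, 7, 2, 3, 4, 1, 6, 5, 8]
After 7 (reverse(5, 8)): [0, 7, 2, 3, 4, 8, 5, 6, 1]
After 8 (swap(3, 1)): [0, 3, 2, 7, 4, 8, 5, 6, 1]
After 9 (swap(8, 1)): [0, 1, 2, 7, 4, 8, 5, 6, 3]
After 10 (rotate_left(0, 2, k=1)): [1, 2, 0, 7, 4, 8, 5, 6, 3]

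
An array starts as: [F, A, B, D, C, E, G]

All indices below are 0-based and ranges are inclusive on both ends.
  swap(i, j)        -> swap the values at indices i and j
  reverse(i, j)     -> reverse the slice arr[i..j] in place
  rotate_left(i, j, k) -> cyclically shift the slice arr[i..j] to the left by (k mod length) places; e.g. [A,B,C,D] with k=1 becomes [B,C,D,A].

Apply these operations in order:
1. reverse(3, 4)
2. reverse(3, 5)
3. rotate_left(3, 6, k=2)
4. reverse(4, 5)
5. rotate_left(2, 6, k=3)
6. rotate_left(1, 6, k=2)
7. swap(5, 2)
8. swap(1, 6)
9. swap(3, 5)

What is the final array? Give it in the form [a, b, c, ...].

After 1 (reverse(3, 4)): [F, A, B, C, D, E, G]
After 2 (reverse(3, 5)): [F, A, B, E, D, C, G]
After 3 (rotate_left(3, 6, k=2)): [F, A, B, C, G, E, D]
After 4 (reverse(4, 5)): [F, A, B, C, E, G, D]
After 5 (rotate_left(2, 6, k=3)): [F, A, G, D, B, C, E]
After 6 (rotate_left(1, 6, k=2)): [F, D, B, C, E, A, G]
After 7 (swap(5, 2)): [F, D, A, C, E, B, G]
After 8 (swap(1, 6)): [F, G, A, C, E, B, D]
After 9 (swap(3, 5)): [F, G, A, B, E, C, D]

Answer: [F, G, A, B, E, C, D]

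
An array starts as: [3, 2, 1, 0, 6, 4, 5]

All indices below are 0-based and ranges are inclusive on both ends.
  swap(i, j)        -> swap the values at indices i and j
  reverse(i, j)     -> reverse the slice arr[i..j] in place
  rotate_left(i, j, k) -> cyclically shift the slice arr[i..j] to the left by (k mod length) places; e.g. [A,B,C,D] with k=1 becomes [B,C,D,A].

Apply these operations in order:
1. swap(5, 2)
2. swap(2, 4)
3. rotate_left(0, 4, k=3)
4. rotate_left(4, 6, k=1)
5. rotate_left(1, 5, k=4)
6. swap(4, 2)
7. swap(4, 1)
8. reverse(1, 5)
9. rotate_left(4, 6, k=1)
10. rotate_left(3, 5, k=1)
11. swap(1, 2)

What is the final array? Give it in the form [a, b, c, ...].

Answer: [0, 5, 1, 4, 6, 3, 2]

Derivation:
After 1 (swap(5, 2)): [3, 2, 4, 0, 6, 1, 5]
After 2 (swap(2, 4)): [3, 2, 6, 0, 4, 1, 5]
After 3 (rotate_left(0, 4, k=3)): [0, 4, 3, 2, 6, 1, 5]
After 4 (rotate_left(4, 6, k=1)): [0, 4, 3, 2, 1, 5, 6]
After 5 (rotate_left(1, 5, k=4)): [0, 5, 4, 3, 2, 1, 6]
After 6 (swap(4, 2)): [0, 5, 2, 3, 4, 1, 6]
After 7 (swap(4, 1)): [0, 4, 2, 3, 5, 1, 6]
After 8 (reverse(1, 5)): [0, 1, 5, 3, 2, 4, 6]
After 9 (rotate_left(4, 6, k=1)): [0, 1, 5, 3, 4, 6, 2]
After 10 (rotate_left(3, 5, k=1)): [0, 1, 5, 4, 6, 3, 2]
After 11 (swap(1, 2)): [0, 5, 1, 4, 6, 3, 2]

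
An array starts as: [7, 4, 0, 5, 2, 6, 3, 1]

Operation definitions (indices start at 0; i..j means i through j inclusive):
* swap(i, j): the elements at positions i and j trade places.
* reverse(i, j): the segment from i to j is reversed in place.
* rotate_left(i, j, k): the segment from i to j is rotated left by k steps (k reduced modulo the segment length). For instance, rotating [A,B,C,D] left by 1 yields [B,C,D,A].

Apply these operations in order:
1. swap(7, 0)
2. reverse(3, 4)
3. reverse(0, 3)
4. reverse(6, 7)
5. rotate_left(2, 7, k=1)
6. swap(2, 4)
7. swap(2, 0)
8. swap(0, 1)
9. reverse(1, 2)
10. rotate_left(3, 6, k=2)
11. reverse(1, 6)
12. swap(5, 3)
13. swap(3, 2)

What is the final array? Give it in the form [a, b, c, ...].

After 1 (swap(7, 0)): [1, 4, 0, 5, 2, 6, 3, 7]
After 2 (reverse(3, 4)): [1, 4, 0, 2, 5, 6, 3, 7]
After 3 (reverse(0, 3)): [2, 0, 4, 1, 5, 6, 3, 7]
After 4 (reverse(6, 7)): [2, 0, 4, 1, 5, 6, 7, 3]
After 5 (rotate_left(2, 7, k=1)): [2, 0, 1, 5, 6, 7, 3, 4]
After 6 (swap(2, 4)): [2, 0, 6, 5, 1, 7, 3, 4]
After 7 (swap(2, 0)): [6, 0, 2, 5, 1, 7, 3, 4]
After 8 (swap(0, 1)): [0, 6, 2, 5, 1, 7, 3, 4]
After 9 (reverse(1, 2)): [0, 2, 6, 5, 1, 7, 3, 4]
After 10 (rotate_left(3, 6, k=2)): [0, 2, 6, 7, 3, 5, 1, 4]
After 11 (reverse(1, 6)): [0, 1, 5, 3, 7, 6, 2, 4]
After 12 (swap(5, 3)): [0, 1, 5, 6, 7, 3, 2, 4]
After 13 (swap(3, 2)): [0, 1, 6, 5, 7, 3, 2, 4]

Answer: [0, 1, 6, 5, 7, 3, 2, 4]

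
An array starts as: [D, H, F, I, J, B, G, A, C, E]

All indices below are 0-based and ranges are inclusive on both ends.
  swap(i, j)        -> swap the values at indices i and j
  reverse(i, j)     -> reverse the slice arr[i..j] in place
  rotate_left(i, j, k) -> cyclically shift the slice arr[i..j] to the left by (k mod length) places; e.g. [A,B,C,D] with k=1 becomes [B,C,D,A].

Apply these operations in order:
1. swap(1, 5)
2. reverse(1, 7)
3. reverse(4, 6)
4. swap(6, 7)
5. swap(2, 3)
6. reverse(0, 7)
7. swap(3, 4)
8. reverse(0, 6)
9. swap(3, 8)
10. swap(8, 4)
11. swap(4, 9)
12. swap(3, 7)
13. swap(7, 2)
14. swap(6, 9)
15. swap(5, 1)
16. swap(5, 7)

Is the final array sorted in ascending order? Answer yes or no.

After 1 (swap(1, 5)): [D, B, F, I, J, H, G, A, C, E]
After 2 (reverse(1, 7)): [D, A, G, H, J, I, F, B, C, E]
After 3 (reverse(4, 6)): [D, A, G, H, F, I, J, B, C, E]
After 4 (swap(6, 7)): [D, A, G, H, F, I, B, J, C, E]
After 5 (swap(2, 3)): [D, A, H, G, F, I, B, J, C, E]
After 6 (reverse(0, 7)): [J, B, I, F, G, H, A, D, C, E]
After 7 (swap(3, 4)): [J, B, I, G, F, H, A, D, C, E]
After 8 (reverse(0, 6)): [A, H, F, G, I, B, J, D, C, E]
After 9 (swap(3, 8)): [A, H, F, C, I, B, J, D, G, E]
After 10 (swap(8, 4)): [A, H, F, C, G, B, J, D, I, E]
After 11 (swap(4, 9)): [A, H, F, C, E, B, J, D, I, G]
After 12 (swap(3, 7)): [A, H, F, D, E, B, J, C, I, G]
After 13 (swap(7, 2)): [A, H, C, D, E, B, J, F, I, G]
After 14 (swap(6, 9)): [A, H, C, D, E, B, G, F, I, J]
After 15 (swap(5, 1)): [A, B, C, D, E, H, G, F, I, J]
After 16 (swap(5, 7)): [A, B, C, D, E, F, G, H, I, J]

Answer: yes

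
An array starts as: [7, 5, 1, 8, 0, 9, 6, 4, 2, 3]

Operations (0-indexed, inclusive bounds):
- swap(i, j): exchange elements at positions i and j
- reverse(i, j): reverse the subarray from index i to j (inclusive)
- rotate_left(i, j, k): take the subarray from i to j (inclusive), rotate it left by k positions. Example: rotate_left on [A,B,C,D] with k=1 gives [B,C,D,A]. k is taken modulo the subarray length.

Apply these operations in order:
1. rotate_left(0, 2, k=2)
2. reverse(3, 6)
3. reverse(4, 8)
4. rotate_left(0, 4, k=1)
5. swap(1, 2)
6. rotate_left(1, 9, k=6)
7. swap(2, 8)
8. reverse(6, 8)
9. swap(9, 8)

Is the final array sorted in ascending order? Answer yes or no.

After 1 (rotate_left(0, 2, k=2)): [1, 7, 5, 8, 0, 9, 6, 4, 2, 3]
After 2 (reverse(3, 6)): [1, 7, 5, 6, 9, 0, 8, 4, 2, 3]
After 3 (reverse(4, 8)): [1, 7, 5, 6, 2, 4, 8, 0, 9, 3]
After 4 (rotate_left(0, 4, k=1)): [7, 5, 6, 2, 1, 4, 8, 0, 9, 3]
After 5 (swap(1, 2)): [7, 6, 5, 2, 1, 4, 8, 0, 9, 3]
After 6 (rotate_left(1, 9, k=6)): [7, 0, 9, 3, 6, 5, 2, 1, 4, 8]
After 7 (swap(2, 8)): [7, 0, 4, 3, 6, 5, 2, 1, 9, 8]
After 8 (reverse(6, 8)): [7, 0, 4, 3, 6, 5, 9, 1, 2, 8]
After 9 (swap(9, 8)): [7, 0, 4, 3, 6, 5, 9, 1, 8, 2]

Answer: no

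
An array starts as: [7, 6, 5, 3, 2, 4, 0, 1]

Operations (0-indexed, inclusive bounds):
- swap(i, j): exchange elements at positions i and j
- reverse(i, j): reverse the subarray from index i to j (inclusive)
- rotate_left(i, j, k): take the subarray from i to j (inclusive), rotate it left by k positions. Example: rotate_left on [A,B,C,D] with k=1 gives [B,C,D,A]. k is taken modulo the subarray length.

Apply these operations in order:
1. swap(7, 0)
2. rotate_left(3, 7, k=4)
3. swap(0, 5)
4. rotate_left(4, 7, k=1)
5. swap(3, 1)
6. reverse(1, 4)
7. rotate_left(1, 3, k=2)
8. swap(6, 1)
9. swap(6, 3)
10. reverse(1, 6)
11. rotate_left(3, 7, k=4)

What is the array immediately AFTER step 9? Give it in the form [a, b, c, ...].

Answer: [2, 0, 1, 5, 7, 4, 6, 3]

Derivation:
After 1 (swap(7, 0)): [1, 6, 5, 3, 2, 4, 0, 7]
After 2 (rotate_left(3, 7, k=4)): [1, 6, 5, 7, 3, 2, 4, 0]
After 3 (swap(0, 5)): [2, 6, 5, 7, 3, 1, 4, 0]
After 4 (rotate_left(4, 7, k=1)): [2, 6, 5, 7, 1, 4, 0, 3]
After 5 (swap(3, 1)): [2, 7, 5, 6, 1, 4, 0, 3]
After 6 (reverse(1, 4)): [2, 1, 6, 5, 7, 4, 0, 3]
After 7 (rotate_left(1, 3, k=2)): [2, 5, 1, 6, 7, 4, 0, 3]
After 8 (swap(6, 1)): [2, 0, 1, 6, 7, 4, 5, 3]
After 9 (swap(6, 3)): [2, 0, 1, 5, 7, 4, 6, 3]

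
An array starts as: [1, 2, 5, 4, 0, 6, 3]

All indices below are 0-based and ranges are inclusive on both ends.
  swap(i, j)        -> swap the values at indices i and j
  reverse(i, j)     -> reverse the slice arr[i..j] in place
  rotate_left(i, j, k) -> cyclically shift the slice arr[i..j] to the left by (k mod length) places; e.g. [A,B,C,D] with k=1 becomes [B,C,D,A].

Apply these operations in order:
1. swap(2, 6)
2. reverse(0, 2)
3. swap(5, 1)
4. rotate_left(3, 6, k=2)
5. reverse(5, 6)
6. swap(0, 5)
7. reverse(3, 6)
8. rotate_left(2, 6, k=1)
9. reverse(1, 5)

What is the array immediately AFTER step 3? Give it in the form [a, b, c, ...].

Answer: [3, 6, 1, 4, 0, 2, 5]

Derivation:
After 1 (swap(2, 6)): [1, 2, 3, 4, 0, 6, 5]
After 2 (reverse(0, 2)): [3, 2, 1, 4, 0, 6, 5]
After 3 (swap(5, 1)): [3, 6, 1, 4, 0, 2, 5]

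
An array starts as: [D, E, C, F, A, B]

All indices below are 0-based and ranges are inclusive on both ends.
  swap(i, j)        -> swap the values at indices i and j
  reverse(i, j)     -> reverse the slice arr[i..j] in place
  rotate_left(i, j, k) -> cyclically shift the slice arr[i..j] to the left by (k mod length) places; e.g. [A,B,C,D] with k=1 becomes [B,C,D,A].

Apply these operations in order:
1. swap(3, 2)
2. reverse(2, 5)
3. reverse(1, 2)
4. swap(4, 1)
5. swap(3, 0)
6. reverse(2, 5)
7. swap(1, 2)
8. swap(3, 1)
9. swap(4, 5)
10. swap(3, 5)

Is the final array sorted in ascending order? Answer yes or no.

Answer: yes

Derivation:
After 1 (swap(3, 2)): [D, E, F, C, A, B]
After 2 (reverse(2, 5)): [D, E, B, A, C, F]
After 3 (reverse(1, 2)): [D, B, E, A, C, F]
After 4 (swap(4, 1)): [D, C, E, A, B, F]
After 5 (swap(3, 0)): [A, C, E, D, B, F]
After 6 (reverse(2, 5)): [A, C, F, B, D, E]
After 7 (swap(1, 2)): [A, F, C, B, D, E]
After 8 (swap(3, 1)): [A, B, C, F, D, E]
After 9 (swap(4, 5)): [A, B, C, F, E, D]
After 10 (swap(3, 5)): [A, B, C, D, E, F]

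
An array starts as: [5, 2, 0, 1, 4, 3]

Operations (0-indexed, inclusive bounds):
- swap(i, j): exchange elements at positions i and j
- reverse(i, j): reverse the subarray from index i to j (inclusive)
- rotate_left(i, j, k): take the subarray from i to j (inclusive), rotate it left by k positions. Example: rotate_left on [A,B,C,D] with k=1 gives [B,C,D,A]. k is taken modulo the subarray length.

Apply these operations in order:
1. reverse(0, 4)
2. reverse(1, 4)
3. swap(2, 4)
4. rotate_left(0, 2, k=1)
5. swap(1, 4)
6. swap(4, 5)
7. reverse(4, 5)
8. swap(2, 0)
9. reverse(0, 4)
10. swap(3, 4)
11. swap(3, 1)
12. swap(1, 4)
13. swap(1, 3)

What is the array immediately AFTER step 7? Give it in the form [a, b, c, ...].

Answer: [5, 2, 4, 0, 1, 3]

Derivation:
After 1 (reverse(0, 4)): [4, 1, 0, 2, 5, 3]
After 2 (reverse(1, 4)): [4, 5, 2, 0, 1, 3]
After 3 (swap(2, 4)): [4, 5, 1, 0, 2, 3]
After 4 (rotate_left(0, 2, k=1)): [5, 1, 4, 0, 2, 3]
After 5 (swap(1, 4)): [5, 2, 4, 0, 1, 3]
After 6 (swap(4, 5)): [5, 2, 4, 0, 3, 1]
After 7 (reverse(4, 5)): [5, 2, 4, 0, 1, 3]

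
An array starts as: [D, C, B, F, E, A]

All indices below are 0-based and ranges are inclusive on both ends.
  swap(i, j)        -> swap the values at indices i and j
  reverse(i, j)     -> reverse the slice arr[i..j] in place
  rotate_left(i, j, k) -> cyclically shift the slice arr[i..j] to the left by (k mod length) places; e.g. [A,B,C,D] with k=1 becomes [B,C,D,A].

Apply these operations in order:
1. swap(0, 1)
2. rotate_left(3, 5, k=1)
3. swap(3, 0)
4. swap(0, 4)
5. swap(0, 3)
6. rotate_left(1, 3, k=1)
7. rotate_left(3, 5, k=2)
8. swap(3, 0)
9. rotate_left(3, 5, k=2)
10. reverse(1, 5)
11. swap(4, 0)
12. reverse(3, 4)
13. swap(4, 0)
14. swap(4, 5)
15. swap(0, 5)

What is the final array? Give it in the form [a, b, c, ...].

After 1 (swap(0, 1)): [C, D, B, F, E, A]
After 2 (rotate_left(3, 5, k=1)): [C, D, B, E, A, F]
After 3 (swap(3, 0)): [E, D, B, C, A, F]
After 4 (swap(0, 4)): [A, D, B, C, E, F]
After 5 (swap(0, 3)): [C, D, B, A, E, F]
After 6 (rotate_left(1, 3, k=1)): [C, B, A, D, E, F]
After 7 (rotate_left(3, 5, k=2)): [C, B, A, F, D, E]
After 8 (swap(3, 0)): [F, B, A, C, D, E]
After 9 (rotate_left(3, 5, k=2)): [F, B, A, E, C, D]
After 10 (reverse(1, 5)): [F, D, C, E, A, B]
After 11 (swap(4, 0)): [A, D, C, E, F, B]
After 12 (reverse(3, 4)): [A, D, C, F, E, B]
After 13 (swap(4, 0)): [E, D, C, F, A, B]
After 14 (swap(4, 5)): [E, D, C, F, B, A]
After 15 (swap(0, 5)): [A, D, C, F, B, E]

Answer: [A, D, C, F, B, E]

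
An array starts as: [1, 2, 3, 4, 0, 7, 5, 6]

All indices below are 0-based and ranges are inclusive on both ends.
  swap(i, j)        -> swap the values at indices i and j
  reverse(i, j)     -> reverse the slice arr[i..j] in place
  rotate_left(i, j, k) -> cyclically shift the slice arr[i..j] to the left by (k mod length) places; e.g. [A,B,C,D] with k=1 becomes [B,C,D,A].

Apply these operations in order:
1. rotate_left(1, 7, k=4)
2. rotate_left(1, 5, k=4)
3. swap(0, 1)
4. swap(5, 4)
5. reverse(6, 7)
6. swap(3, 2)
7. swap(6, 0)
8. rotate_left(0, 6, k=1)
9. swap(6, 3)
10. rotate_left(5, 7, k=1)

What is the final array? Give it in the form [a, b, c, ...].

After 1 (rotate_left(1, 7, k=4)): [1, 7, 5, 6, 2, 3, 4, 0]
After 2 (rotate_left(1, 5, k=4)): [1, 3, 7, 5, 6, 2, 4, 0]
After 3 (swap(0, 1)): [3, 1, 7, 5, 6, 2, 4, 0]
After 4 (swap(5, 4)): [3, 1, 7, 5, 2, 6, 4, 0]
After 5 (reverse(6, 7)): [3, 1, 7, 5, 2, 6, 0, 4]
After 6 (swap(3, 2)): [3, 1, 5, 7, 2, 6, 0, 4]
After 7 (swap(6, 0)): [0, 1, 5, 7, 2, 6, 3, 4]
After 8 (rotate_left(0, 6, k=1)): [1, 5, 7, 2, 6, 3, 0, 4]
After 9 (swap(6, 3)): [1, 5, 7, 0, 6, 3, 2, 4]
After 10 (rotate_left(5, 7, k=1)): [1, 5, 7, 0, 6, 2, 4, 3]

Answer: [1, 5, 7, 0, 6, 2, 4, 3]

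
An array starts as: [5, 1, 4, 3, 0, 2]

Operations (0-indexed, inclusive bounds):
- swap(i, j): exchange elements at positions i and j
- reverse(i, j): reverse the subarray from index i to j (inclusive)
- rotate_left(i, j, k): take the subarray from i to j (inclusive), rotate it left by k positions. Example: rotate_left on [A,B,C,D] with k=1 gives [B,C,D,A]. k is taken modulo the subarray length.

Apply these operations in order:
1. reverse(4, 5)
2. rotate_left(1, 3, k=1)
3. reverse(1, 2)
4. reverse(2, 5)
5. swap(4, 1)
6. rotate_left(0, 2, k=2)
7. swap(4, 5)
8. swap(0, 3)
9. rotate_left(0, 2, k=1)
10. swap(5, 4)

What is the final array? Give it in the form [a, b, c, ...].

Answer: [5, 1, 2, 0, 3, 4]

Derivation:
After 1 (reverse(4, 5)): [5, 1, 4, 3, 2, 0]
After 2 (rotate_left(1, 3, k=1)): [5, 4, 3, 1, 2, 0]
After 3 (reverse(1, 2)): [5, 3, 4, 1, 2, 0]
After 4 (reverse(2, 5)): [5, 3, 0, 2, 1, 4]
After 5 (swap(4, 1)): [5, 1, 0, 2, 3, 4]
After 6 (rotate_left(0, 2, k=2)): [0, 5, 1, 2, 3, 4]
After 7 (swap(4, 5)): [0, 5, 1, 2, 4, 3]
After 8 (swap(0, 3)): [2, 5, 1, 0, 4, 3]
After 9 (rotate_left(0, 2, k=1)): [5, 1, 2, 0, 4, 3]
After 10 (swap(5, 4)): [5, 1, 2, 0, 3, 4]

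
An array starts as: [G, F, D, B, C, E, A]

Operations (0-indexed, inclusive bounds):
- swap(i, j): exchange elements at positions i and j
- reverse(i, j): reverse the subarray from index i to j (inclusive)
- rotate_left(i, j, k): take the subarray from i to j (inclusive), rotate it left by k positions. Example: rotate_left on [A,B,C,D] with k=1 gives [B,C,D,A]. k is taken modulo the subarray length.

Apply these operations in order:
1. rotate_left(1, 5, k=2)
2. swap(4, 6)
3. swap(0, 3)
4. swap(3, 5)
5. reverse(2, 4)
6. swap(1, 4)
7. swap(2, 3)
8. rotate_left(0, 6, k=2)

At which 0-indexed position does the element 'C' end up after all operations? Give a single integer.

Answer: 6

Derivation:
After 1 (rotate_left(1, 5, k=2)): [G, B, C, E, F, D, A]
After 2 (swap(4, 6)): [G, B, C, E, A, D, F]
After 3 (swap(0, 3)): [E, B, C, G, A, D, F]
After 4 (swap(3, 5)): [E, B, C, D, A, G, F]
After 5 (reverse(2, 4)): [E, B, A, D, C, G, F]
After 6 (swap(1, 4)): [E, C, A, D, B, G, F]
After 7 (swap(2, 3)): [E, C, D, A, B, G, F]
After 8 (rotate_left(0, 6, k=2)): [D, A, B, G, F, E, C]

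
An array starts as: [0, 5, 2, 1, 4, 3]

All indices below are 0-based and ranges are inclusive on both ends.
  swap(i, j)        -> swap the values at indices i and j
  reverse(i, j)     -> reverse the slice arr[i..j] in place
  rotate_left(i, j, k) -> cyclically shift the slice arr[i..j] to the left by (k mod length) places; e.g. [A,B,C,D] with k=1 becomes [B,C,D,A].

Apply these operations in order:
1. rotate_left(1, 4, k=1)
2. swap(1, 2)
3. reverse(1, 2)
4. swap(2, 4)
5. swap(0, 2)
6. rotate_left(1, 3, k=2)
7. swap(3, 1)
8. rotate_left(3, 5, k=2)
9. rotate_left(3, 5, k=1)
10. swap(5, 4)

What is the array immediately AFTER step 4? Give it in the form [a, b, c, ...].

Answer: [0, 2, 5, 4, 1, 3]

Derivation:
After 1 (rotate_left(1, 4, k=1)): [0, 2, 1, 4, 5, 3]
After 2 (swap(1, 2)): [0, 1, 2, 4, 5, 3]
After 3 (reverse(1, 2)): [0, 2, 1, 4, 5, 3]
After 4 (swap(2, 4)): [0, 2, 5, 4, 1, 3]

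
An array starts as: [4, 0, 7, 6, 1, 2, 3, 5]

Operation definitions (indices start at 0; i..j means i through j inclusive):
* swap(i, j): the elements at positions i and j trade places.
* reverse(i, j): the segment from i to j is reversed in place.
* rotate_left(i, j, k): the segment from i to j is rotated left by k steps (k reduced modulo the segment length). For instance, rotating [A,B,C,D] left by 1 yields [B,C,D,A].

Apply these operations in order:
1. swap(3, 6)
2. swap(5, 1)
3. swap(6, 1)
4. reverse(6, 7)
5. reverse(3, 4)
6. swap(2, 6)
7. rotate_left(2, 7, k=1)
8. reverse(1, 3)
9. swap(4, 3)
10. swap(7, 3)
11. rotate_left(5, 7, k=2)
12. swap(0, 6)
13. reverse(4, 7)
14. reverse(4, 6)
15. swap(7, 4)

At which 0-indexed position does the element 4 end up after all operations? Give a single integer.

After 1 (swap(3, 6)): [4, 0, 7, 3, 1, 2, 6, 5]
After 2 (swap(5, 1)): [4, 2, 7, 3, 1, 0, 6, 5]
After 3 (swap(6, 1)): [4, 6, 7, 3, 1, 0, 2, 5]
After 4 (reverse(6, 7)): [4, 6, 7, 3, 1, 0, 5, 2]
After 5 (reverse(3, 4)): [4, 6, 7, 1, 3, 0, 5, 2]
After 6 (swap(2, 6)): [4, 6, 5, 1, 3, 0, 7, 2]
After 7 (rotate_left(2, 7, k=1)): [4, 6, 1, 3, 0, 7, 2, 5]
After 8 (reverse(1, 3)): [4, 3, 1, 6, 0, 7, 2, 5]
After 9 (swap(4, 3)): [4, 3, 1, 0, 6, 7, 2, 5]
After 10 (swap(7, 3)): [4, 3, 1, 5, 6, 7, 2, 0]
After 11 (rotate_left(5, 7, k=2)): [4, 3, 1, 5, 6, 0, 7, 2]
After 12 (swap(0, 6)): [7, 3, 1, 5, 6, 0, 4, 2]
After 13 (reverse(4, 7)): [7, 3, 1, 5, 2, 4, 0, 6]
After 14 (reverse(4, 6)): [7, 3, 1, 5, 0, 4, 2, 6]
After 15 (swap(7, 4)): [7, 3, 1, 5, 6, 4, 2, 0]

Answer: 5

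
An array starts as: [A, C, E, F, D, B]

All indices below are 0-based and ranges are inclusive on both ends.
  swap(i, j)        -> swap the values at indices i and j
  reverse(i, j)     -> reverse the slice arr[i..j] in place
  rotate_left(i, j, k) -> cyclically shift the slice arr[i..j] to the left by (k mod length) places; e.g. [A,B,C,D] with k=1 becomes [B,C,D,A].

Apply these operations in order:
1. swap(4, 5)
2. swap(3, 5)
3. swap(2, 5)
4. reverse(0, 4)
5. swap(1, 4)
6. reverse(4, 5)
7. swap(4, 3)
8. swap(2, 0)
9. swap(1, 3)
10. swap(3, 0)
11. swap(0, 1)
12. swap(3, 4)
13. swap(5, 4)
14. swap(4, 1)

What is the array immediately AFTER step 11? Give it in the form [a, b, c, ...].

After 1 (swap(4, 5)): [A, C, E, F, B, D]
After 2 (swap(3, 5)): [A, C, E, D, B, F]
After 3 (swap(2, 5)): [A, C, F, D, B, E]
After 4 (reverse(0, 4)): [B, D, F, C, A, E]
After 5 (swap(1, 4)): [B, A, F, C, D, E]
After 6 (reverse(4, 5)): [B, A, F, C, E, D]
After 7 (swap(4, 3)): [B, A, F, E, C, D]
After 8 (swap(2, 0)): [F, A, B, E, C, D]
After 9 (swap(1, 3)): [F, E, B, A, C, D]
After 10 (swap(3, 0)): [A, E, B, F, C, D]
After 11 (swap(0, 1)): [E, A, B, F, C, D]

Answer: [E, A, B, F, C, D]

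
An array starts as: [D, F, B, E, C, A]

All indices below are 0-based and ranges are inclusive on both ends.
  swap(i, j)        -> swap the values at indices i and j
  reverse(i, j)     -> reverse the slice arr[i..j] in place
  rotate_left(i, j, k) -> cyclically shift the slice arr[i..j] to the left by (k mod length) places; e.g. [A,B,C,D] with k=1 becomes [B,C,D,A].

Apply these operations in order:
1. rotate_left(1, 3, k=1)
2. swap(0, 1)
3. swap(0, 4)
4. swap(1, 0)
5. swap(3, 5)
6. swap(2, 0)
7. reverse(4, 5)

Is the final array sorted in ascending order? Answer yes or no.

Answer: no

Derivation:
After 1 (rotate_left(1, 3, k=1)): [D, B, E, F, C, A]
After 2 (swap(0, 1)): [B, D, E, F, C, A]
After 3 (swap(0, 4)): [C, D, E, F, B, A]
After 4 (swap(1, 0)): [D, C, E, F, B, A]
After 5 (swap(3, 5)): [D, C, E, A, B, F]
After 6 (swap(2, 0)): [E, C, D, A, B, F]
After 7 (reverse(4, 5)): [E, C, D, A, F, B]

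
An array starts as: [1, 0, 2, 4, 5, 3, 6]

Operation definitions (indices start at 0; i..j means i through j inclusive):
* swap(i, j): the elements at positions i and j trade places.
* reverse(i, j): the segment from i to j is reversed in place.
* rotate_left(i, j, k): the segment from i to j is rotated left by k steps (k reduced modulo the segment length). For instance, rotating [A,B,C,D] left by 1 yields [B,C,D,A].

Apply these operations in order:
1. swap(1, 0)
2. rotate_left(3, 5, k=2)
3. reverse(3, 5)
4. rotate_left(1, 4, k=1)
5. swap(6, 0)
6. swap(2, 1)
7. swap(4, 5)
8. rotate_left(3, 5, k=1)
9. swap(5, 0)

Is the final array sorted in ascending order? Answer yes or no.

Answer: no

Derivation:
After 1 (swap(1, 0)): [0, 1, 2, 4, 5, 3, 6]
After 2 (rotate_left(3, 5, k=2)): [0, 1, 2, 3, 4, 5, 6]
After 3 (reverse(3, 5)): [0, 1, 2, 5, 4, 3, 6]
After 4 (rotate_left(1, 4, k=1)): [0, 2, 5, 4, 1, 3, 6]
After 5 (swap(6, 0)): [6, 2, 5, 4, 1, 3, 0]
After 6 (swap(2, 1)): [6, 5, 2, 4, 1, 3, 0]
After 7 (swap(4, 5)): [6, 5, 2, 4, 3, 1, 0]
After 8 (rotate_left(3, 5, k=1)): [6, 5, 2, 3, 1, 4, 0]
After 9 (swap(5, 0)): [4, 5, 2, 3, 1, 6, 0]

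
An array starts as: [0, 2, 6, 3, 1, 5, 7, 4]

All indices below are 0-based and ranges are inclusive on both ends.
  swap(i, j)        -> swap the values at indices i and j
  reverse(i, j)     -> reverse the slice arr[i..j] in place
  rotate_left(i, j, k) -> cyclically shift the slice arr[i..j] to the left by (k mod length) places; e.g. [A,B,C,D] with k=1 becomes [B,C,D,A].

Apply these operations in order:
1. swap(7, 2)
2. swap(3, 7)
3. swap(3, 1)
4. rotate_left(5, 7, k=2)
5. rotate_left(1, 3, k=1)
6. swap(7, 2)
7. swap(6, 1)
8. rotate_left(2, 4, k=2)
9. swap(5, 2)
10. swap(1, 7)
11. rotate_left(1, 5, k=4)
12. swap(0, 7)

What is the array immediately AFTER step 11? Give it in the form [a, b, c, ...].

After 1 (swap(7, 2)): [0, 2, 4, 3, 1, 5, 7, 6]
After 2 (swap(3, 7)): [0, 2, 4, 6, 1, 5, 7, 3]
After 3 (swap(3, 1)): [0, 6, 4, 2, 1, 5, 7, 3]
After 4 (rotate_left(5, 7, k=2)): [0, 6, 4, 2, 1, 3, 5, 7]
After 5 (rotate_left(1, 3, k=1)): [0, 4, 2, 6, 1, 3, 5, 7]
After 6 (swap(7, 2)): [0, 4, 7, 6, 1, 3, 5, 2]
After 7 (swap(6, 1)): [0, 5, 7, 6, 1, 3, 4, 2]
After 8 (rotate_left(2, 4, k=2)): [0, 5, 1, 7, 6, 3, 4, 2]
After 9 (swap(5, 2)): [0, 5, 3, 7, 6, 1, 4, 2]
After 10 (swap(1, 7)): [0, 2, 3, 7, 6, 1, 4, 5]
After 11 (rotate_left(1, 5, k=4)): [0, 1, 2, 3, 7, 6, 4, 5]

Answer: [0, 1, 2, 3, 7, 6, 4, 5]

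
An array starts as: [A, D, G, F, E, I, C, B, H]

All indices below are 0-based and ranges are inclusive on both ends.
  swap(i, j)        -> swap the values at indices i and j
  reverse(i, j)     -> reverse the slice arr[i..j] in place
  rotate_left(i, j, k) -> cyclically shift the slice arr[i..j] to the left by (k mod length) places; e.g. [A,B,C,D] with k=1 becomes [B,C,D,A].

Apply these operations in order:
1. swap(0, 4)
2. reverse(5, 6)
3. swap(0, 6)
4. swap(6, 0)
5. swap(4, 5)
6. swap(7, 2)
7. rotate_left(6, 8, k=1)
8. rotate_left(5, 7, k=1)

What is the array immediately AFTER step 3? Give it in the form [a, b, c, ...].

Answer: [I, D, G, F, A, C, E, B, H]

Derivation:
After 1 (swap(0, 4)): [E, D, G, F, A, I, C, B, H]
After 2 (reverse(5, 6)): [E, D, G, F, A, C, I, B, H]
After 3 (swap(0, 6)): [I, D, G, F, A, C, E, B, H]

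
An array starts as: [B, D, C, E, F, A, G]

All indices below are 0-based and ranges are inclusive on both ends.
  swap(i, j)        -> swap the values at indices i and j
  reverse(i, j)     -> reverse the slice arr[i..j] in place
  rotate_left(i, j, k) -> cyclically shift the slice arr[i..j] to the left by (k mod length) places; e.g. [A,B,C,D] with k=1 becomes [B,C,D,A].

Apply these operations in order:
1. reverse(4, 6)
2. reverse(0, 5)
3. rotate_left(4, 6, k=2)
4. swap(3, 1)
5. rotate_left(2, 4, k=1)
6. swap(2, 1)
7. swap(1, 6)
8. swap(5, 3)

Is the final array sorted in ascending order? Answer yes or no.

After 1 (reverse(4, 6)): [B, D, C, E, G, A, F]
After 2 (reverse(0, 5)): [A, G, E, C, D, B, F]
After 3 (rotate_left(4, 6, k=2)): [A, G, E, C, F, D, B]
After 4 (swap(3, 1)): [A, C, E, G, F, D, B]
After 5 (rotate_left(2, 4, k=1)): [A, C, G, F, E, D, B]
After 6 (swap(2, 1)): [A, G, C, F, E, D, B]
After 7 (swap(1, 6)): [A, B, C, F, E, D, G]
After 8 (swap(5, 3)): [A, B, C, D, E, F, G]

Answer: yes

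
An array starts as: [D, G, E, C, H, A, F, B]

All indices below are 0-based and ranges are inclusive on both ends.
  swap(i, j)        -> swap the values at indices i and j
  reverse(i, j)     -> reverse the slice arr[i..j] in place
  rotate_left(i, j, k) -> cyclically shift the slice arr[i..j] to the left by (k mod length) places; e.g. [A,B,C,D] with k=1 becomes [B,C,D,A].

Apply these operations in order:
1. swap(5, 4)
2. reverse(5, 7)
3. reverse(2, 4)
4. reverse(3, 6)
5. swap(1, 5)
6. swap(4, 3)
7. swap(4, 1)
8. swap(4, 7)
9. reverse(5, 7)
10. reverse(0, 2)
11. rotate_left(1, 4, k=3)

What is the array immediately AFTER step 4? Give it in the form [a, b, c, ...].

After 1 (swap(5, 4)): [D, G, E, C, A, H, F, B]
After 2 (reverse(5, 7)): [D, G, E, C, A, B, F, H]
After 3 (reverse(2, 4)): [D, G, A, C, E, B, F, H]
After 4 (reverse(3, 6)): [D, G, A, F, B, E, C, H]

Answer: [D, G, A, F, B, E, C, H]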